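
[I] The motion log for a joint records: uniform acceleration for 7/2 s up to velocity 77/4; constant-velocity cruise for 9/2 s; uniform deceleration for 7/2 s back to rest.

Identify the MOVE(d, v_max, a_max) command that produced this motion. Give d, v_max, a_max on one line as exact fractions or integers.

d=154 v_max=77/4 a_max=11/2

a_max = (77/4)/(7/2) = 11/2
d_a = ½·77/4·7/2 = 539/16; d_c = 77/4·9/2 = 693/8
d = 2·539/16 + 693/8 = 154
t_c = 9/2 > 0 ⇒ limit active, v_max = 77/4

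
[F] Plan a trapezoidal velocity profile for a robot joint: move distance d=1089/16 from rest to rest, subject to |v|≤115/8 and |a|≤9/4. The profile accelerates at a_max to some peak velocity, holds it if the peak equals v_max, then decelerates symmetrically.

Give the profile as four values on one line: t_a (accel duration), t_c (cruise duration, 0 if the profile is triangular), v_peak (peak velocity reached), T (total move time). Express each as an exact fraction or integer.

v_max²/a_max = (115/8)²/(9/4) = 13225/144
1089/16 < 13225/144 ⇒ no cruise
v_peak = √(1089/16·9/4) = √(9801/64) = 99/8
t_a = (99/8)/(9/4) = 11/2; t_c = 0
T = 2·11/2 = 11

t_a=11/2 t_c=0 v_peak=99/8 T=11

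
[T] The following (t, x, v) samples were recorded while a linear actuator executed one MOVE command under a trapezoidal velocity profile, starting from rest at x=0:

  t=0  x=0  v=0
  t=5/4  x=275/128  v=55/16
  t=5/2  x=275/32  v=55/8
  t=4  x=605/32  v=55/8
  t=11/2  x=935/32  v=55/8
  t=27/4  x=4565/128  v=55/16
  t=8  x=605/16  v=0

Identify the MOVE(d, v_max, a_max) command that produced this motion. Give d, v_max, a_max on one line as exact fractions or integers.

final state: t=8, x=605/16, v=0 → d = 605/16
a_max = (55/16−0)/(5/4−0) = 11/4
max v = 55/8 over t∈[5/2,11/2] → v_max = 55/8
check: 55/8·(5/2+3) = 605/16 ✓

d=605/16 v_max=55/8 a_max=11/4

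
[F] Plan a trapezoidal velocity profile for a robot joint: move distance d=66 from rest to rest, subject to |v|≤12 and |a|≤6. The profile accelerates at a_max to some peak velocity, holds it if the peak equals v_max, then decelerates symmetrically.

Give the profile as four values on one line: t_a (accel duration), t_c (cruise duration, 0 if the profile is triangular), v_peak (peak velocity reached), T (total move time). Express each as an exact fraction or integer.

(v_max)²/a_max = 12²/6 = 24
66 ≥ 24 ⇒ cruise phase
t_a = 12/6 = 2; v_peak = 12
d_cruise = 66 − 24 = 42; t_c = 42/12 = 7/2
T = 2·2 + 7/2 = 15/2

t_a=2 t_c=7/2 v_peak=12 T=15/2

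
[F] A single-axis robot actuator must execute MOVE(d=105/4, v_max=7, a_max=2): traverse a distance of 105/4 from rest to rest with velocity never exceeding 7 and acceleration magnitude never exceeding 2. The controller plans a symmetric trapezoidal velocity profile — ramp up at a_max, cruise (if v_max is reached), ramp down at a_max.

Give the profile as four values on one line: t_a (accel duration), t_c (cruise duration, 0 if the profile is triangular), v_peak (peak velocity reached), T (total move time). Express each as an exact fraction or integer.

t_a=7/2 t_c=1/4 v_peak=7 T=29/4

vₘ²/aₘ = 7²/2 = 49/2
105/4 ≥ 49/2 → trapezoidal
t_a = 7/2; v_peak = 7
d_cruise = 105/4 − 49/2 = 7/4; t_c = (7/4)/7 = 1/4
T = 2·7/2 + 1/4 = 29/4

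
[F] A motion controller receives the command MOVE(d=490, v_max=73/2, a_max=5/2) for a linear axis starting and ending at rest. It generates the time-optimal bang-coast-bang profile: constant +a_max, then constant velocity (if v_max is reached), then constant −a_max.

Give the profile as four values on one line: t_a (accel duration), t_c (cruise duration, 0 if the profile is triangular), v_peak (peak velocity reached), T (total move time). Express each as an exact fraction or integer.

v_max²/a_max = (73/2)²/(5/2) = 5329/10
490 < 5329/10 → triangular
v_peak = √(490·5/2) = √1225 = 35
t_a = 35/(5/2) = 14; t_c = 0
T = 2·14 = 28

t_a=14 t_c=0 v_peak=35 T=28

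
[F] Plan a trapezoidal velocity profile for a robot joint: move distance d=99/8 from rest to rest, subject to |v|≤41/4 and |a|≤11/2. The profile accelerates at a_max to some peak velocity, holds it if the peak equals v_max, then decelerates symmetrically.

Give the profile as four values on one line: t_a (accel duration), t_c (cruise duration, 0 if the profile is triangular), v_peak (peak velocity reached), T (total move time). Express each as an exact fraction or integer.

t_a=3/2 t_c=0 v_peak=33/4 T=3

(v_max)²/a_max = (41/4)²/(11/2) = 1681/88
99/8 < 1681/88 → triangular
v_peak = √(99/8·11/2) = √(1089/16) = 33/4
t_a = (33/4)/(11/2) = 3/2; t_c = 0
T = 2·3/2 = 3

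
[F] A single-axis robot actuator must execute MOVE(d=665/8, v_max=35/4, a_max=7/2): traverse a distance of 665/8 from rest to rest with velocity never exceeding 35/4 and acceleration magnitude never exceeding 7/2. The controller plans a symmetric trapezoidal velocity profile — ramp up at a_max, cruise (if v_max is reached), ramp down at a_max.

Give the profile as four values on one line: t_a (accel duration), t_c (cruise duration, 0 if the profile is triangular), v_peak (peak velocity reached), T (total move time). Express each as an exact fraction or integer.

vₘ²/aₘ = (35/4)²/(7/2) = 175/8
665/8 ≥ 175/8 ⇒ cruise phase
t_a = (35/4)/(7/2) = 5/2; v_peak = 35/4
d_cruise = 665/8 − 175/8 = 245/4; t_c = (245/4)/(35/4) = 7
T = 2·5/2 + 7 = 12

t_a=5/2 t_c=7 v_peak=35/4 T=12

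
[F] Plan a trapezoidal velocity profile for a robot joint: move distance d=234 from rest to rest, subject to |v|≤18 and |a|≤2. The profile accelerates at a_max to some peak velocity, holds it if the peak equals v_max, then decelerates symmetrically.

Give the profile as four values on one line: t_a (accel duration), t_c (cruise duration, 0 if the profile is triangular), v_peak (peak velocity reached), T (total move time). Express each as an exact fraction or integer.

(v_max)²/a_max = 18²/2 = 162
234 ≥ 162 → trapezoidal
t_a = 18/2 = 9; v_peak = 18
d_cruise = 234 − 162 = 72; t_c = 72/18 = 4
T = 2·9 + 4 = 22

t_a=9 t_c=4 v_peak=18 T=22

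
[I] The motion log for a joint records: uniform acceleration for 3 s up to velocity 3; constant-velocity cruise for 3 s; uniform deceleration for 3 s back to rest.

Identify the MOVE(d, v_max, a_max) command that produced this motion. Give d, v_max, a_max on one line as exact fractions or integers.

d=18 v_max=3 a_max=1

a_max = 3/3 = 1
d_a = ½·3·3 = 9/2; d_c = 3·3 = 9
d = 2·9/2 + 9 = 18
t_c = 3 > 0 ⇒ limit active, v_max = 3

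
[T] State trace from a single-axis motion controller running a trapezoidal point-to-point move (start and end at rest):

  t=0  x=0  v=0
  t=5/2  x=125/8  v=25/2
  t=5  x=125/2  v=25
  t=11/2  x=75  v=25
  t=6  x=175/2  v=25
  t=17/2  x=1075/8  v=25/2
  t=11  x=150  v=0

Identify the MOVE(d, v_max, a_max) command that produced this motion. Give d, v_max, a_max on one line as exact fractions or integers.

final state: t=11, x=150, v=0 → d = 150
a_max = (25/2−0)/(5/2−0) = 5
max v = 25 over t∈[5,6] → v_max = 25
check: 25·(5+1) = 150 ✓

d=150 v_max=25 a_max=5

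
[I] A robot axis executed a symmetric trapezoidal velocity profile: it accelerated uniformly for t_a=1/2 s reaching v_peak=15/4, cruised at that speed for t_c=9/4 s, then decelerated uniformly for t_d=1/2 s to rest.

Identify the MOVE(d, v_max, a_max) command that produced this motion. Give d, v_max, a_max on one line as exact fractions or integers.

d=165/16 v_max=15/4 a_max=15/2

a_max = (15/4)/(1/2) = 15/2
d_a = ½·15/4·1/2 = 15/16; d_c = 15/4·9/4 = 135/16
d = 2·15/16 + 135/16 = 165/16
t_c = 9/4 > 0 → v_max = v_peak = 15/4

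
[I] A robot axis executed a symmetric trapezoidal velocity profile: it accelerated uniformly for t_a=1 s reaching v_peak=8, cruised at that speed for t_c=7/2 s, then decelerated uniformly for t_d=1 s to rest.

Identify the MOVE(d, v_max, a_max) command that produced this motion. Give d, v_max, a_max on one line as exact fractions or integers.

a_max = 8/1 = 8
d_a = ½·8·1 = 4; d_c = 8·7/2 = 28
d = 2·4 + 28 = 36
t_c = 7/2 > 0 so v_max = 8

d=36 v_max=8 a_max=8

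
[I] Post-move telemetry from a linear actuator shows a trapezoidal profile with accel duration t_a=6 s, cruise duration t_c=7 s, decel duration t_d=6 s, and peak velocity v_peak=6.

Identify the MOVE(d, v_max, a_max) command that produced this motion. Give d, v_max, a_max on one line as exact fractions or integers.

d=78 v_max=6 a_max=1

a_max = 6/6 = 1
d_a = ½·6·6 = 18; d_c = 6·7 = 42
d = 2·18 + 42 = 78
t_c = 7 > 0 → v_max = v_peak = 6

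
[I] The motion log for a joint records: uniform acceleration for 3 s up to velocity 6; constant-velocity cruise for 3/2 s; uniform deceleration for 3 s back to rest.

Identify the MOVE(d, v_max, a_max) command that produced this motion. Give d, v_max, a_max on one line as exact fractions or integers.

d=27 v_max=6 a_max=2

a_max = 6/3 = 2
d_a = ½·6·3 = 9; d_c = 6·3/2 = 9
d = 2·9 + 9 = 27
t_c = 3/2 > 0 → v_max = v_peak = 6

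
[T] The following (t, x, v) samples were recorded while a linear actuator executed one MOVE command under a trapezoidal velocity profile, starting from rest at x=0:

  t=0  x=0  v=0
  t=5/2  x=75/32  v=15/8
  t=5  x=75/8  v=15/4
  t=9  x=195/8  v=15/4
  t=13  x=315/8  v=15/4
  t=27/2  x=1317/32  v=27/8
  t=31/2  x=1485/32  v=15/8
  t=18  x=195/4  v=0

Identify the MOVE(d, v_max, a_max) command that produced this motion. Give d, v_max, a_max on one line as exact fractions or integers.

d=195/4 v_max=15/4 a_max=3/4

final state: t=18, x=195/4, v=0 → d = 195/4
a_max = (15/8−0)/(5/2−0) = 3/4
max v = 15/4 over t∈[5,13] → v_max = 15/4
check: 15/4·(5+8) = 195/4 ✓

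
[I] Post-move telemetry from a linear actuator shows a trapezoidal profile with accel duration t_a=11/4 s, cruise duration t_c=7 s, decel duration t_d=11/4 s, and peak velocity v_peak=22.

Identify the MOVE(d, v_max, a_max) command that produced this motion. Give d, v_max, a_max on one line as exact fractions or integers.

a_max = 22/(11/4) = 8
d_a = ½·22·11/4 = 121/4; d_c = 22·7 = 154
d = 2·121/4 + 154 = 429/2
t_c = 7 > 0 ⇒ limit active, v_max = 22

d=429/2 v_max=22 a_max=8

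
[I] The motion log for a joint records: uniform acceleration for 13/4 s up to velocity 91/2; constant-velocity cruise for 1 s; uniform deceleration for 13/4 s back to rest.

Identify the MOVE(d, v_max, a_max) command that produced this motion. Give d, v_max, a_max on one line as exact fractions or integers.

d=1547/8 v_max=91/2 a_max=14

a_max = (91/2)/(13/4) = 14
d_a = ½·91/2·13/4 = 1183/16; d_c = 91/2·1 = 91/2
d = 2·1183/16 + 91/2 = 1547/8
t_c = 1 > 0 ⇒ limit active, v_max = 91/2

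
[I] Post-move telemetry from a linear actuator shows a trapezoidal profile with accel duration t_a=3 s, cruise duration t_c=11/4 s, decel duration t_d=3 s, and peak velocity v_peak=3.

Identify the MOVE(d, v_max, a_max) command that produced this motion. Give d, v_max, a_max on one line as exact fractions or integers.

d=69/4 v_max=3 a_max=1

a_max = 3/3 = 1
d_a = ½·3·3 = 9/2; d_c = 3·11/4 = 33/4
d = 2·9/2 + 33/4 = 69/4
t_c = 11/4 > 0 ⇒ limit active, v_max = 3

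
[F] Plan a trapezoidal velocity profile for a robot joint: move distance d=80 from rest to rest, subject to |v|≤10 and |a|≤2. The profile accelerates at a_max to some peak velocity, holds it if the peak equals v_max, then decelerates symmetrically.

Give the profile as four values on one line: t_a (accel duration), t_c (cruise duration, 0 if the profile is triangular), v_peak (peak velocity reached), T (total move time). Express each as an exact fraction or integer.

(v_max)²/a_max = 10²/2 = 50
80 ≥ 50 ⇒ cruise phase
t_a = 10/2 = 5; v_peak = 10
d_cruise = 80 − 50 = 30; t_c = 30/10 = 3
T = 2·5 + 3 = 13

t_a=5 t_c=3 v_peak=10 T=13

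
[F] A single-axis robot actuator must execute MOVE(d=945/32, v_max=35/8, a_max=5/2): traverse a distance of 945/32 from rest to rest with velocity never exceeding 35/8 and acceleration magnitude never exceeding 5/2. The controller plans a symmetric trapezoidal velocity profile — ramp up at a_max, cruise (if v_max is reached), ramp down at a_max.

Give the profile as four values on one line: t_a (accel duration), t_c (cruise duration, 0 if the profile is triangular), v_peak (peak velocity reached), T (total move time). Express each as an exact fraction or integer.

t_a=7/4 t_c=5 v_peak=35/8 T=17/2

vₘ²/aₘ = (35/8)²/(5/2) = 245/32
945/32 ≥ 245/32 → trapezoidal
t_a = (35/8)/(5/2) = 7/4; v_peak = 35/8
d_cruise = 945/32 − 245/32 = 175/8; t_c = (175/8)/(35/8) = 5
T = 2·7/4 + 5 = 17/2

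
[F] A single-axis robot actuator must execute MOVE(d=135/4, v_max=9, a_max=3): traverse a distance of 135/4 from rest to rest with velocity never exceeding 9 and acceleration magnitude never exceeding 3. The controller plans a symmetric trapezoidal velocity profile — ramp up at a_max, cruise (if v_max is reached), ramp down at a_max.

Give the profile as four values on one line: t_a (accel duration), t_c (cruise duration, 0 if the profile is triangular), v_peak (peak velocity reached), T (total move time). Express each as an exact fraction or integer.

vₘ²/aₘ = 9²/3 = 27
135/4 ≥ 27 → trapezoidal
t_a = 9/3 = 3; v_peak = 9
d_cruise = 135/4 − 27 = 27/4; t_c = (27/4)/9 = 3/4
T = 2·3 + 3/4 = 27/4

t_a=3 t_c=3/4 v_peak=9 T=27/4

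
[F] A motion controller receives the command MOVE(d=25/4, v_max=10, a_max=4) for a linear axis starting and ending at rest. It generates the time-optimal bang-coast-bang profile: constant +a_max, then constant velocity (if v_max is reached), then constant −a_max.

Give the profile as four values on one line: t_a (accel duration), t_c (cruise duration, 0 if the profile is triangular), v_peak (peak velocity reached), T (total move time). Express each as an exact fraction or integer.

(v_max)²/a_max = 10²/4 = 25
25/4 < 25 so t_c = 0
v_peak = √(25/4·4) = √25 = 5
t_a = 5/4; t_c = 0
T = 2·5/4 = 5/2

t_a=5/4 t_c=0 v_peak=5 T=5/2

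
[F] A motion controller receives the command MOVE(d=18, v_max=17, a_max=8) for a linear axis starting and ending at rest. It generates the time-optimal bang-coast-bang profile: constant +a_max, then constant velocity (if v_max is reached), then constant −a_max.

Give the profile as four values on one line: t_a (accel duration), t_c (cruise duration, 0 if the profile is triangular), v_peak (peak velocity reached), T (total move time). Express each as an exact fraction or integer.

(v_max)²/a_max = 17²/8 = 289/8
18 < 289/8 ⇒ no cruise
v_peak = √(18·8) = √144 = 12
t_a = 12/8 = 3/2; t_c = 0
T = 2·3/2 = 3

t_a=3/2 t_c=0 v_peak=12 T=3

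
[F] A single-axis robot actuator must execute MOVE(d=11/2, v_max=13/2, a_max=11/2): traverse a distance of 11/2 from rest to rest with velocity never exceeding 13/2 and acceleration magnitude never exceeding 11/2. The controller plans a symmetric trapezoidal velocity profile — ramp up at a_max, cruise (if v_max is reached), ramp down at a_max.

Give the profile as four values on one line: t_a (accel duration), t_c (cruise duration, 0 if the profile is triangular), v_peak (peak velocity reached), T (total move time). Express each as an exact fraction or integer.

(v_max)²/a_max = (13/2)²/(11/2) = 169/22
11/2 < 169/22 ⇒ no cruise
v_peak = √(11/2·11/2) = √(121/4) = 11/2
t_a = (11/2)/(11/2) = 1; t_c = 0
T = 2·1 = 2

t_a=1 t_c=0 v_peak=11/2 T=2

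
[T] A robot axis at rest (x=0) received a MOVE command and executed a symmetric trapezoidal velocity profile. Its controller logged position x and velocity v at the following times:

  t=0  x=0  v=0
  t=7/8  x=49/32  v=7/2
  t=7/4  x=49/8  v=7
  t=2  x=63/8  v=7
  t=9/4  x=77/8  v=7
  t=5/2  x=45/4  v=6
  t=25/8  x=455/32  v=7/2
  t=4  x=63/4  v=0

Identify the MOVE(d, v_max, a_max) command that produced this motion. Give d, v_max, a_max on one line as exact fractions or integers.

d=63/4 v_max=7 a_max=4

final state: t=4, x=63/4, v=0 → d = 63/4
a_max = (7/2−0)/(7/8−0) = 4
max v = 7 over t∈[7/4,9/4] → v_max = 7
check: 7·(7/4+1/2) = 63/4 ✓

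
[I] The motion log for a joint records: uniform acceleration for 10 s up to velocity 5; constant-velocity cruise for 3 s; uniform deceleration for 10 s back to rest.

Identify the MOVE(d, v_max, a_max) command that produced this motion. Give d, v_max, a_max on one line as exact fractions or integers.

a_max = 5/10 = 1/2
d_a = ½·5·10 = 25; d_c = 5·3 = 15
d = 2·25 + 15 = 65
t_c = 3 > 0 → v_max = v_peak = 5

d=65 v_max=5 a_max=1/2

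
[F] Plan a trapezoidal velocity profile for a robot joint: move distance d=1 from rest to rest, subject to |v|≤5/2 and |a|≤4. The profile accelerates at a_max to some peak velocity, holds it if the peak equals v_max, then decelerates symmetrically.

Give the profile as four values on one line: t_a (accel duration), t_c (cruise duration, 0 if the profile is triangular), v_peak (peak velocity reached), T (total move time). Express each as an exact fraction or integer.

t_a=1/2 t_c=0 v_peak=2 T=1

(v_max)²/a_max = (5/2)²/4 = 25/16
1 < 25/16 → triangular
v_peak = √(1·4) = √4 = 2
t_a = 2/4 = 1/2; t_c = 0
T = 2·1/2 = 1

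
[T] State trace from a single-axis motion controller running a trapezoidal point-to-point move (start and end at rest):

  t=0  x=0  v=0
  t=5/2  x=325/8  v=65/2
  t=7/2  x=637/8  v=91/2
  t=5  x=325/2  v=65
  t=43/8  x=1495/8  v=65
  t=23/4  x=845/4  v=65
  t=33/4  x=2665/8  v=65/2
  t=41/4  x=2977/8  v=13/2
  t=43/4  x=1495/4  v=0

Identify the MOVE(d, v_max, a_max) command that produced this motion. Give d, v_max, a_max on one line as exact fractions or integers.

d=1495/4 v_max=65 a_max=13

final state: t=43/4, x=1495/4, v=0 → d = 1495/4
a_max = (65/2−0)/(5/2−0) = 13
max v = 65 over t∈[5,23/4] → v_max = 65
check: 65·(5+3/4) = 1495/4 ✓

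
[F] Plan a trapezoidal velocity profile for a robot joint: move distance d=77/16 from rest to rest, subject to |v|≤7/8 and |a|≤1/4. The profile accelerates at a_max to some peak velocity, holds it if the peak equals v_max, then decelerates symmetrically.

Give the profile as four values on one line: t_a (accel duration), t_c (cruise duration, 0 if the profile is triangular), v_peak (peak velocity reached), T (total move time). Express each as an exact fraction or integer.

t_a=7/2 t_c=2 v_peak=7/8 T=9

(v_max)²/a_max = (7/8)²/(1/4) = 49/16
77/16 ≥ 49/16 so v_max reached
t_a = (7/8)/(1/4) = 7/2; v_peak = 7/8
d_cruise = 77/16 − 49/16 = 7/4; t_c = (7/4)/(7/8) = 2
T = 2·7/2 + 2 = 9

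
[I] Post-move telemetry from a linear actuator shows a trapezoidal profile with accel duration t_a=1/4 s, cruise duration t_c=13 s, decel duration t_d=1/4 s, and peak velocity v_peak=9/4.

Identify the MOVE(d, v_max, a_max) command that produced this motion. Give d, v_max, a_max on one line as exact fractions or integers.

a_max = (9/4)/(1/4) = 9
d_a = ½·9/4·1/4 = 9/32; d_c = 9/4·13 = 117/4
d = 2·9/32 + 117/4 = 477/16
t_c = 13 > 0 → v_max = v_peak = 9/4

d=477/16 v_max=9/4 a_max=9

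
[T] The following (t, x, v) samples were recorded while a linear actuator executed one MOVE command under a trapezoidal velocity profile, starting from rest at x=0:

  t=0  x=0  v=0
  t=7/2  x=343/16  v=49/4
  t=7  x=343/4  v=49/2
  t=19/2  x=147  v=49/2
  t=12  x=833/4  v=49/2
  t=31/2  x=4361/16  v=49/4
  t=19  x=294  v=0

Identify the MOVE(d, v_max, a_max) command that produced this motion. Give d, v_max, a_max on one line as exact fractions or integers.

d=294 v_max=49/2 a_max=7/2

final state: t=19, x=294, v=0 → d = 294
a_max = (49/4−0)/(7/2−0) = 7/2
max v = 49/2 over t∈[7,12] → v_max = 49/2
check: 49/2·(7+5) = 294 ✓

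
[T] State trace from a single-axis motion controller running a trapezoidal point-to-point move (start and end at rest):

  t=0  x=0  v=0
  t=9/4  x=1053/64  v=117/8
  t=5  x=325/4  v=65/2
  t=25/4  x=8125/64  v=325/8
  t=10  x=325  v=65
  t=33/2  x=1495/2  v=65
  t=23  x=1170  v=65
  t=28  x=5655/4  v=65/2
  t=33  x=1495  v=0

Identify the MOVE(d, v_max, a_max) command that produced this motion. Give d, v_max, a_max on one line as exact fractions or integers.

d=1495 v_max=65 a_max=13/2

final state: t=33, x=1495, v=0 → d = 1495
a_max = (117/8−0)/(9/4−0) = 13/2
max v = 65 over t∈[10,23] → v_max = 65
check: 65·(10+13) = 1495 ✓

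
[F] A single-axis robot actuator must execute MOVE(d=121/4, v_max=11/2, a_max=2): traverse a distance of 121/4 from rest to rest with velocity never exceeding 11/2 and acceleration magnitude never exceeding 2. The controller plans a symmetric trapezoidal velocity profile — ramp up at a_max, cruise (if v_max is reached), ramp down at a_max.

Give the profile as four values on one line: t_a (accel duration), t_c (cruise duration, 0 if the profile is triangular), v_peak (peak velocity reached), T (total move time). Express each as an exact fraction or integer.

t_a=11/4 t_c=11/4 v_peak=11/2 T=33/4

vₘ²/aₘ = (11/2)²/2 = 121/8
121/4 ≥ 121/8 ⇒ cruise phase
t_a = (11/2)/2 = 11/4; v_peak = 11/2
d_cruise = 121/4 − 121/8 = 121/8; t_c = (121/8)/(11/2) = 11/4
T = 2·11/4 + 11/4 = 33/4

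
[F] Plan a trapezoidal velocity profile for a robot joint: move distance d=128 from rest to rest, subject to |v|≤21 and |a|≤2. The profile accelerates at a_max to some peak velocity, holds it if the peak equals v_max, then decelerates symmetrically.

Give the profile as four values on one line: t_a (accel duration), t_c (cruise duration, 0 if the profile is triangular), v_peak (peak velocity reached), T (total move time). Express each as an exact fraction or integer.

t_a=8 t_c=0 v_peak=16 T=16

v_max²/a_max = 21²/2 = 441/2
128 < 441/2 → triangular
v_peak = √(128·2) = √256 = 16
t_a = 16/2 = 8; t_c = 0
T = 2·8 = 16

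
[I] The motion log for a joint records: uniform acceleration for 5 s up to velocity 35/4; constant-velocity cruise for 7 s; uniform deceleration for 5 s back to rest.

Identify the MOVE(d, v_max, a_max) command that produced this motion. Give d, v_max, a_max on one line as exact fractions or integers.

a_max = (35/4)/5 = 7/4
d_a = ½·35/4·5 = 175/8; d_c = 35/4·7 = 245/4
d = 2·175/8 + 245/4 = 105
t_c = 7 > 0 so v_max = 35/4

d=105 v_max=35/4 a_max=7/4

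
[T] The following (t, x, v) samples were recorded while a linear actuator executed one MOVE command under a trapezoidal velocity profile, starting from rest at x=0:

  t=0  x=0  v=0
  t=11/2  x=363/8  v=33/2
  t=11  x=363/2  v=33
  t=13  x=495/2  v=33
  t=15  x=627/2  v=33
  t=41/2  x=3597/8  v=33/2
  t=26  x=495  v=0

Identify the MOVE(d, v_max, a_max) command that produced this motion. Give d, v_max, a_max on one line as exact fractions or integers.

final state: t=26, x=495, v=0 → d = 495
a_max = (33/2−0)/(11/2−0) = 3
max v = 33 over t∈[11,15] → v_max = 33
check: 33·(11+4) = 495 ✓

d=495 v_max=33 a_max=3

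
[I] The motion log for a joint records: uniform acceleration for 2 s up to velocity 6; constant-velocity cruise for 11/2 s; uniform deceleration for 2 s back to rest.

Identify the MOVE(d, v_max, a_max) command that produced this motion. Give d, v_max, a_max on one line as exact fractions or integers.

d=45 v_max=6 a_max=3

a_max = 6/2 = 3
d_a = ½·6·2 = 6; d_c = 6·11/2 = 33
d = 2·6 + 33 = 45
t_c = 11/2 > 0 ⇒ limit active, v_max = 6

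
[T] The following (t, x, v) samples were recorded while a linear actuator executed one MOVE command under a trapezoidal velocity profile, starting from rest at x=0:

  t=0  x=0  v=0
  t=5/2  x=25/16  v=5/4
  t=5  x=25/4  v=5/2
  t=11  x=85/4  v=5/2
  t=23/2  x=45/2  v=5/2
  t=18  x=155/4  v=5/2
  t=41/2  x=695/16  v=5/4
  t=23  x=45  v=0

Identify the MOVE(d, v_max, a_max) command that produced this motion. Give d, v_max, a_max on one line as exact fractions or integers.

final state: t=23, x=45, v=0 → d = 45
a_max = (5/4−0)/(5/2−0) = 1/2
max v = 5/2 over t∈[5,18] → v_max = 5/2
check: 5/2·(5+13) = 45 ✓

d=45 v_max=5/2 a_max=1/2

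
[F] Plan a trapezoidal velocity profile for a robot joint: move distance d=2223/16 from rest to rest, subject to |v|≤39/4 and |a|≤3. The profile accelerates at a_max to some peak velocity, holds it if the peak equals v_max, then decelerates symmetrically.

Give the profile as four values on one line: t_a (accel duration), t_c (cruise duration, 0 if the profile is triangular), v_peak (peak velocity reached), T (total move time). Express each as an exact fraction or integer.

(v_max)²/a_max = (39/4)²/3 = 507/16
2223/16 ≥ 507/16 so v_max reached
t_a = (39/4)/3 = 13/4; v_peak = 39/4
d_cruise = 2223/16 − 507/16 = 429/4; t_c = (429/4)/(39/4) = 11
T = 2·13/4 + 11 = 35/2

t_a=13/4 t_c=11 v_peak=39/4 T=35/2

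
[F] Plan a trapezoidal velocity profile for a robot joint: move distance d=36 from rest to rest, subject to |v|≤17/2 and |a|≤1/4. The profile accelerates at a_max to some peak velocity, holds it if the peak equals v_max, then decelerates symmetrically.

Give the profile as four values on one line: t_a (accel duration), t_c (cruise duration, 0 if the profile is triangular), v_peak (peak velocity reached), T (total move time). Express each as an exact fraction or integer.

t_a=12 t_c=0 v_peak=3 T=24

v_max²/a_max = (17/2)²/(1/4) = 289
36 < 289 → triangular
v_peak = √(36·1/4) = √9 = 3
t_a = 3/(1/4) = 12; t_c = 0
T = 2·12 = 24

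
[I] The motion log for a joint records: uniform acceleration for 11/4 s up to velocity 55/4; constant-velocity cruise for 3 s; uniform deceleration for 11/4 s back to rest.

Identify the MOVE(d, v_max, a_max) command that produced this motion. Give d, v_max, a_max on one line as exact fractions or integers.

d=1265/16 v_max=55/4 a_max=5

a_max = (55/4)/(11/4) = 5
d_a = ½·55/4·11/4 = 605/32; d_c = 55/4·3 = 165/4
d = 2·605/32 + 165/4 = 1265/16
t_c = 3 > 0 so v_max = 55/4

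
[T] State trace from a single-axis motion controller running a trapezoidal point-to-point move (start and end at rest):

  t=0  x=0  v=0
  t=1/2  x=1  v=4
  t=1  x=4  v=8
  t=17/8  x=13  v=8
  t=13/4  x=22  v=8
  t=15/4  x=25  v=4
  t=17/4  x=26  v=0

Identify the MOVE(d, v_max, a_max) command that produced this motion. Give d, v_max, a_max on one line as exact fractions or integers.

final state: t=17/4, x=26, v=0 → d = 26
a_max = (4−0)/(1/2−0) = 8
max v = 8 over t∈[1,13/4] → v_max = 8
check: 8·(1+9/4) = 26 ✓

d=26 v_max=8 a_max=8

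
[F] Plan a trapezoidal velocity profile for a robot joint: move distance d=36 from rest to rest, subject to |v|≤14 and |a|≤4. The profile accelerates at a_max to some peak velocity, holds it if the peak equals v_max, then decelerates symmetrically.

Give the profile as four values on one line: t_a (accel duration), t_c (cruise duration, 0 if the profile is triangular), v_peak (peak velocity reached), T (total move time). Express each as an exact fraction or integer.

(v_max)²/a_max = 14²/4 = 49
36 < 49 so t_c = 0
v_peak = √(36·4) = √144 = 12
t_a = 12/4 = 3; t_c = 0
T = 2·3 = 6

t_a=3 t_c=0 v_peak=12 T=6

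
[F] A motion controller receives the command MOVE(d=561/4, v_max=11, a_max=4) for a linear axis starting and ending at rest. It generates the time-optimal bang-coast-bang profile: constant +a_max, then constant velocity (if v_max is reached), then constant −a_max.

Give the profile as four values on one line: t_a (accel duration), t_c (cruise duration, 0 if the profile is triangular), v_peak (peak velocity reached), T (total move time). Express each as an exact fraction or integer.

t_a=11/4 t_c=10 v_peak=11 T=31/2

vₘ²/aₘ = 11²/4 = 121/4
561/4 ≥ 121/4 ⇒ cruise phase
t_a = 11/4; v_peak = 11
d_cruise = 561/4 − 121/4 = 110; t_c = 110/11 = 10
T = 2·11/4 + 10 = 31/2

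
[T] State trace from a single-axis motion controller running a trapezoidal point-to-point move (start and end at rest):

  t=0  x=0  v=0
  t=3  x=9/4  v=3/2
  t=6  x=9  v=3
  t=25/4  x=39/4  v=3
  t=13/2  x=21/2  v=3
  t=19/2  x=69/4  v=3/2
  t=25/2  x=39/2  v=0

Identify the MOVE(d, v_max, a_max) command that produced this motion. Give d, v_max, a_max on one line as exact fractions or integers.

final state: t=25/2, x=39/2, v=0 → d = 39/2
a_max = (3/2−0)/(3−0) = 1/2
max v = 3 over t∈[6,13/2] → v_max = 3
check: 3·(6+1/2) = 39/2 ✓

d=39/2 v_max=3 a_max=1/2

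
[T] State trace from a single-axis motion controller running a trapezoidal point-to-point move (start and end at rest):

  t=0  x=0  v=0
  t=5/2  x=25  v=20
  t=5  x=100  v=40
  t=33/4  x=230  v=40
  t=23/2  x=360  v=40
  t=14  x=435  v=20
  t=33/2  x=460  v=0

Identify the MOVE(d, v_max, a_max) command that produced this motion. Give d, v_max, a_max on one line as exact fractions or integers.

d=460 v_max=40 a_max=8

final state: t=33/2, x=460, v=0 → d = 460
a_max = (20−0)/(5/2−0) = 8
max v = 40 over t∈[5,23/2] → v_max = 40
check: 40·(5+13/2) = 460 ✓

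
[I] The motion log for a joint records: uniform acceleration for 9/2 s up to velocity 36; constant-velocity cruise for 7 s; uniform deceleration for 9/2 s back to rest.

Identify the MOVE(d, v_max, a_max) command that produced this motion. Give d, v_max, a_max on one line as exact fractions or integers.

a_max = 36/(9/2) = 8
d_a = ½·36·9/2 = 81; d_c = 36·7 = 252
d = 2·81 + 252 = 414
t_c = 7 > 0 → v_max = v_peak = 36

d=414 v_max=36 a_max=8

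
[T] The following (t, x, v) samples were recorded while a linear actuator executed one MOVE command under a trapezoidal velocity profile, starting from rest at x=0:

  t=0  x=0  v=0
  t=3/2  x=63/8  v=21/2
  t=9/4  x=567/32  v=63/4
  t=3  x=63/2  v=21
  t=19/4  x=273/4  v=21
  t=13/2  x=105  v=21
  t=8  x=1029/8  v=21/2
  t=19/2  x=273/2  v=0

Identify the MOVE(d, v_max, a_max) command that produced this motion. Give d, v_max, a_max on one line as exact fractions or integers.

final state: t=19/2, x=273/2, v=0 → d = 273/2
a_max = (21/2−0)/(3/2−0) = 7
max v = 21 over t∈[3,13/2] → v_max = 21
check: 21·(3+7/2) = 273/2 ✓

d=273/2 v_max=21 a_max=7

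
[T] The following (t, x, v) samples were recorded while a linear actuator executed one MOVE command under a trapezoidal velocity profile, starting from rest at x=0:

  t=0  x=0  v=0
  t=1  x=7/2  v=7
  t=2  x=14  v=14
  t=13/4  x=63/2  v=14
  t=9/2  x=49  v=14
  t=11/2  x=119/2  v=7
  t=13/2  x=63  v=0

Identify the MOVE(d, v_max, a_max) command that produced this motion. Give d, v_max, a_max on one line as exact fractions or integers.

d=63 v_max=14 a_max=7

final state: t=13/2, x=63, v=0 → d = 63
a_max = (7−0)/(1−0) = 7
max v = 14 over t∈[2,9/2] → v_max = 14
check: 14·(2+5/2) = 63 ✓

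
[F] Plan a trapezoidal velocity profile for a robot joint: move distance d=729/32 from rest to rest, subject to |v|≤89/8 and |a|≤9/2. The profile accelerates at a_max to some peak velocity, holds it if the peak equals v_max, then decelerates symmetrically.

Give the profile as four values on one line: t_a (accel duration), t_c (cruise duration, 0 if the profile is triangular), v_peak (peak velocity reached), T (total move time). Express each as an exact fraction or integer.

t_a=9/4 t_c=0 v_peak=81/8 T=9/2

(v_max)²/a_max = (89/8)²/(9/2) = 7921/288
729/32 < 7921/288 → triangular
v_peak = √(729/32·9/2) = √(6561/64) = 81/8
t_a = (81/8)/(9/2) = 9/4; t_c = 0
T = 2·9/4 = 9/2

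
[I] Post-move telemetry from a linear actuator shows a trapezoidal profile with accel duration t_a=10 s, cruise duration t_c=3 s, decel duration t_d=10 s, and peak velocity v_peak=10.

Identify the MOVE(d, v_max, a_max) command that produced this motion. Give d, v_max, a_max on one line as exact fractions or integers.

a_max = 10/10 = 1
d_a = ½·10·10 = 50; d_c = 10·3 = 30
d = 2·50 + 30 = 130
t_c = 3 > 0 ⇒ limit active, v_max = 10

d=130 v_max=10 a_max=1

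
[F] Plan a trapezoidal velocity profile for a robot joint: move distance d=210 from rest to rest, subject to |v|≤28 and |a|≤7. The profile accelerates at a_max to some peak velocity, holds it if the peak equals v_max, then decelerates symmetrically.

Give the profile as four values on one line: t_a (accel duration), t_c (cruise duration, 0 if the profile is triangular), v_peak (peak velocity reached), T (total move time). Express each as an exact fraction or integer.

(v_max)²/a_max = 28²/7 = 112
210 ≥ 112 so v_max reached
t_a = 28/7 = 4; v_peak = 28
d_cruise = 210 − 112 = 98; t_c = 98/28 = 7/2
T = 2·4 + 7/2 = 23/2

t_a=4 t_c=7/2 v_peak=28 T=23/2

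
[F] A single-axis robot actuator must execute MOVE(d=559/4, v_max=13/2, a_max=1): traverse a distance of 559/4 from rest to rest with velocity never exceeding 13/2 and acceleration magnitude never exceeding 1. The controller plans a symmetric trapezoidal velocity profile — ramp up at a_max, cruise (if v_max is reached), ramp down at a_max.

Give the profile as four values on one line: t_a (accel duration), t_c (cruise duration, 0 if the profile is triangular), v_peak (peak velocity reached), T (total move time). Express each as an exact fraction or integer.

v_max²/a_max = (13/2)²/1 = 169/4
559/4 ≥ 169/4 ⇒ cruise phase
t_a = (13/2)/1 = 13/2; v_peak = 13/2
d_cruise = 559/4 − 169/4 = 195/2; t_c = (195/2)/(13/2) = 15
T = 2·13/2 + 15 = 28

t_a=13/2 t_c=15 v_peak=13/2 T=28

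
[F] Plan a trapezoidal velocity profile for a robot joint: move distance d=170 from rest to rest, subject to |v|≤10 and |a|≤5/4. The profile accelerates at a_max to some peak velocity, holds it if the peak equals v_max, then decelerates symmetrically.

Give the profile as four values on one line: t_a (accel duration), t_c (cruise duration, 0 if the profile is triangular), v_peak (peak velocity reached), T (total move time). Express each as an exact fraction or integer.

v_max²/a_max = 10²/(5/4) = 80
170 ≥ 80 ⇒ cruise phase
t_a = 10/(5/4) = 8; v_peak = 10
d_cruise = 170 − 80 = 90; t_c = 90/10 = 9
T = 2·8 + 9 = 25

t_a=8 t_c=9 v_peak=10 T=25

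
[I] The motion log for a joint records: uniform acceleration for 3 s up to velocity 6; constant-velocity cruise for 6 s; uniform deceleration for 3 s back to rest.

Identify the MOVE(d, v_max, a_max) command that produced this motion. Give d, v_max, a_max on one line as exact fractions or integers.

a_max = 6/3 = 2
d_a = ½·6·3 = 9; d_c = 6·6 = 36
d = 2·9 + 36 = 54
t_c = 6 > 0 → v_max = v_peak = 6

d=54 v_max=6 a_max=2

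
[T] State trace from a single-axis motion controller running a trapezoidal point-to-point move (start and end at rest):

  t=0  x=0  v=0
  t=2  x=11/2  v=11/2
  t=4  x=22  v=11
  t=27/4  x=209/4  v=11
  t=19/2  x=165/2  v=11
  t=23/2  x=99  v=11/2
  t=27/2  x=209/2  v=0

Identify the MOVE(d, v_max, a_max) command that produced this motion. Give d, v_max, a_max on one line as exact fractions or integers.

d=209/2 v_max=11 a_max=11/4

final state: t=27/2, x=209/2, v=0 → d = 209/2
a_max = (11/2−0)/(2−0) = 11/4
max v = 11 over t∈[4,19/2] → v_max = 11
check: 11·(4+11/2) = 209/2 ✓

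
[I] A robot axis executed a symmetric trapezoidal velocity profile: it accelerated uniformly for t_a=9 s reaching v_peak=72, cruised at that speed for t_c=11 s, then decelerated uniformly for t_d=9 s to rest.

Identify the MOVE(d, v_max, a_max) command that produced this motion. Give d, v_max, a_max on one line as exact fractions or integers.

d=1440 v_max=72 a_max=8

a_max = 72/9 = 8
d_a = ½·72·9 = 324; d_c = 72·11 = 792
d = 2·324 + 792 = 1440
t_c = 11 > 0 → v_max = v_peak = 72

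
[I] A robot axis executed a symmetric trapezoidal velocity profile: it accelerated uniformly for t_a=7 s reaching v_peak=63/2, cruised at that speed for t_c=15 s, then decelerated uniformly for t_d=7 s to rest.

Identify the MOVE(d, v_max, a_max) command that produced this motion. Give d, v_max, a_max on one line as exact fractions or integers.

d=693 v_max=63/2 a_max=9/2

a_max = (63/2)/7 = 9/2
d_a = ½·63/2·7 = 441/4; d_c = 63/2·15 = 945/2
d = 2·441/4 + 945/2 = 693
t_c = 15 > 0 ⇒ limit active, v_max = 63/2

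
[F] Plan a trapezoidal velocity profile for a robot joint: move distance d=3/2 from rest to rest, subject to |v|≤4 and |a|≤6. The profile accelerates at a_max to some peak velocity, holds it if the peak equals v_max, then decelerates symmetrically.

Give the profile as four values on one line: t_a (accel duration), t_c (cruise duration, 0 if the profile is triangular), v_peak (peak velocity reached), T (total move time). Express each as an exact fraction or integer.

vₘ²/aₘ = 4²/6 = 8/3
3/2 < 8/3 ⇒ no cruise
v_peak = √(3/2·6) = √9 = 3
t_a = 3/6 = 1/2; t_c = 0
T = 2·1/2 = 1

t_a=1/2 t_c=0 v_peak=3 T=1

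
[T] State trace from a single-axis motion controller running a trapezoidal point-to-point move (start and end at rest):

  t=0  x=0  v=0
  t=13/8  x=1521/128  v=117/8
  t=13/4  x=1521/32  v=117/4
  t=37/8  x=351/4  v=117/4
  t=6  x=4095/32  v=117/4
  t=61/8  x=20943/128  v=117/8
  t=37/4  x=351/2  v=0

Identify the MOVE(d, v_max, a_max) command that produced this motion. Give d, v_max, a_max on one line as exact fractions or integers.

d=351/2 v_max=117/4 a_max=9

final state: t=37/4, x=351/2, v=0 → d = 351/2
a_max = (117/8−0)/(13/8−0) = 9
max v = 117/4 over t∈[13/4,6] → v_max = 117/4
check: 117/4·(13/4+11/4) = 351/2 ✓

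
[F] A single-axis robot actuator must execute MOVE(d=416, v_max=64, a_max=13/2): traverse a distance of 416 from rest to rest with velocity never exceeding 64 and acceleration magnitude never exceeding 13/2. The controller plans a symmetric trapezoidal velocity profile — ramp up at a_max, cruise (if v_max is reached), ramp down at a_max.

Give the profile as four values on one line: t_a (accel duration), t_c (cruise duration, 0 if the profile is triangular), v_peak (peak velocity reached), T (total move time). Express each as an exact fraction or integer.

v_max²/a_max = 64²/(13/2) = 8192/13
416 < 8192/13 → triangular
v_peak = √(416·13/2) = √2704 = 52
t_a = 52/(13/2) = 8; t_c = 0
T = 2·8 = 16

t_a=8 t_c=0 v_peak=52 T=16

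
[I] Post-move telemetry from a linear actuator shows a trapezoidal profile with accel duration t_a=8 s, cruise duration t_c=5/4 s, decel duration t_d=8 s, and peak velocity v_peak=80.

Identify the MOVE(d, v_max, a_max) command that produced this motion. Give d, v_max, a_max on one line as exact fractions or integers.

d=740 v_max=80 a_max=10

a_max = 80/8 = 10
d_a = ½·80·8 = 320; d_c = 80·5/4 = 100
d = 2·320 + 100 = 740
t_c = 5/4 > 0 ⇒ limit active, v_max = 80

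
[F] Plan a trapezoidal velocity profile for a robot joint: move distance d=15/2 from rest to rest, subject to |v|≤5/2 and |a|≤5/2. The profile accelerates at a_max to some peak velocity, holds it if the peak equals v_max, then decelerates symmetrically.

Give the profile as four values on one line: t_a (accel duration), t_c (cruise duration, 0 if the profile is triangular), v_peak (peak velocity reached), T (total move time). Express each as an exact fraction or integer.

t_a=1 t_c=2 v_peak=5/2 T=4

vₘ²/aₘ = (5/2)²/(5/2) = 5/2
15/2 ≥ 5/2 so v_max reached
t_a = (5/2)/(5/2) = 1; v_peak = 5/2
d_cruise = 15/2 − 5/2 = 5; t_c = 5/(5/2) = 2
T = 2·1 + 2 = 4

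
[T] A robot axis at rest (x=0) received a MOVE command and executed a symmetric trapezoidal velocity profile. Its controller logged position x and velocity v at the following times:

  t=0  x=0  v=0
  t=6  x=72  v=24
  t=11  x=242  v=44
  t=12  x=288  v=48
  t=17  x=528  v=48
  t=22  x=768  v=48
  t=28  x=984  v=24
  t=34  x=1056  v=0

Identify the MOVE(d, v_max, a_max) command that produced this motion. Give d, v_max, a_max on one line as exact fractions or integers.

d=1056 v_max=48 a_max=4

final state: t=34, x=1056, v=0 → d = 1056
a_max = (24−0)/(6−0) = 4
max v = 48 over t∈[12,22] → v_max = 48
check: 48·(12+10) = 1056 ✓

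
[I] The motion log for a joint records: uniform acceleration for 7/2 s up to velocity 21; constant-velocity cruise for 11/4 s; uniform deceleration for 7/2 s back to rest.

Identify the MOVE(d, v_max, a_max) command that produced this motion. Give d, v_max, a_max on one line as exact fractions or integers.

d=525/4 v_max=21 a_max=6

a_max = 21/(7/2) = 6
d_a = ½·21·7/2 = 147/4; d_c = 21·11/4 = 231/4
d = 2·147/4 + 231/4 = 525/4
t_c = 11/4 > 0 ⇒ limit active, v_max = 21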